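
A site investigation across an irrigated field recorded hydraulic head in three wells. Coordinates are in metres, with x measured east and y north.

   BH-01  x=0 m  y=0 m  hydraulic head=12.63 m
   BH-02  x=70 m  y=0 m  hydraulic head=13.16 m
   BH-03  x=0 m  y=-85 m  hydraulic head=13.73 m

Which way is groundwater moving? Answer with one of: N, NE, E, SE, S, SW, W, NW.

∂h/∂x = (13.16 − 12.63) / (70 − 0) = +0.007571
∂h/∂y = (13.73 − 12.63) / (-85 − 0) = -0.01294
Flow = −∇h = (-0.007571 east, +0.01294 north), which points northwest.

NW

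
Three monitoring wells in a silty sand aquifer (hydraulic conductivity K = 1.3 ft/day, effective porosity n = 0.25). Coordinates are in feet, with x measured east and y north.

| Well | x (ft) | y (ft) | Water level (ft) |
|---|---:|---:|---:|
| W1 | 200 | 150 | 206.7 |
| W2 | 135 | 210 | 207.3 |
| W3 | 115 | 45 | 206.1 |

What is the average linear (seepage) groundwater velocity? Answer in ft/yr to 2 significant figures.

15 ft/yr

With h = a·x + b·y + c and W1 as origin, the differences give:
  (-65)·a + 60·b = +0.6
  (-85)·a + (-105)·b = -0.6
Eliminate b (×(-105) and ×60, subtract): 11925·a = -27.00 → a = ∂h/∂x = -0.002264
Back-substitute: b = ∂h/∂y = +0.007547.
|∇h| = √(-0.002264² + 0.007547²) = 0.007879
Seepage velocity v = K·i/n = 1.3 × 0.007879 / 0.25 = 0.04097 ft/day = 14.96 ft/yr.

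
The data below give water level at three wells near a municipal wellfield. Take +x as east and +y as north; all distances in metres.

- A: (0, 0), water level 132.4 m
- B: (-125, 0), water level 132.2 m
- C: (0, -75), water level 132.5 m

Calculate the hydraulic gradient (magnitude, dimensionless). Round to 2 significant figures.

0.0021

∂h/∂x = (132.2 − 132.4) / (-125 − 0) = +0.001600
∂h/∂y = (132.5 − 132.4) / (-75 − 0) = -0.001333
|∇h| = √(0.001600² + -0.001333²) = 0.002083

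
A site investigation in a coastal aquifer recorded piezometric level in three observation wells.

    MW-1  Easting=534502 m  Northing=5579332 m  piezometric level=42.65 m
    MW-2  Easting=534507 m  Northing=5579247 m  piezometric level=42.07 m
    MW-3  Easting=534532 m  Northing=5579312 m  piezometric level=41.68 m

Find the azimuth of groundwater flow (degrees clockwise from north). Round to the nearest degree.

With h = a·x + b·y + c and MW-1 as origin, the differences give:
  5·a + (-85)·b = -0.58
  30·a + (-20)·b = -0.97
Eliminate b (×(-20) and ×(-85), subtract): 2450·a = -70.850 → a = ∂h/∂x = -0.02892
Back-substitute: b = ∂h/∂y = +0.005122.
Flow direction (−∇h) has components (+0.02892 E, -0.005122 N).
Azimuth = atan2(E, N) = atan2(+0.02892, -0.005122) = 100.0° ≈ 100°.

100°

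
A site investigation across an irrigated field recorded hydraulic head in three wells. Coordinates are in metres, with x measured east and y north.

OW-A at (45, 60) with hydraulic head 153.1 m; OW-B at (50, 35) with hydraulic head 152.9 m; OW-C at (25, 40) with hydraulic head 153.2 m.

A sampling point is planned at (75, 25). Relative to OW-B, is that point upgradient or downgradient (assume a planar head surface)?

downgradient

With h = a·x + b·y + c and OW-A as origin, the differences give:
  5·a + (-25)·b = -0.2
  (-20)·a + (-20)·b = +0.1
Eliminate b (×(-20) and ×(-25), subtract): -600·a = 6.50 → a = ∂h/∂x = -0.01083
Back-substitute: b = ∂h/∂y = +0.005833.
Head at (75, 25) = 153.1 + (-0.01083)·(30) + (+0.005833)·(-35) = 152.57 m.
That is lower than the 152.9 m at OW-B, so the point is downgradient.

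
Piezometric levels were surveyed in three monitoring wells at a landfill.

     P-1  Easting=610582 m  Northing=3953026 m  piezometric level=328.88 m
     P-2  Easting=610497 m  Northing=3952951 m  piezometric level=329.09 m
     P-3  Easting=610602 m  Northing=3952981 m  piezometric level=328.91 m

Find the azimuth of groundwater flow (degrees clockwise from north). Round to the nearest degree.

047°

Differences from P-1: to P-2 (Δx, Δy, Δh) = (-85, -75, +0.21); to P-3 = (20, -45, +0.03).
Determinant of the coordinate differences = (-85)·(-45) − 20·(-75) = 5325.
∂h/∂x = [(+0.21)·(-45) − (+0.03)·(-75)] / 5325 = -0.001352
∂h/∂y = [(-85)·(+0.03) − 20·(+0.21)] / 5325 = -0.001268
Flow direction (−∇h) has components (+0.001352 E, +0.001268 N).
Azimuth = atan2(E, N) = atan2(+0.001352, +0.001268) = 46.8° ≈ 047°.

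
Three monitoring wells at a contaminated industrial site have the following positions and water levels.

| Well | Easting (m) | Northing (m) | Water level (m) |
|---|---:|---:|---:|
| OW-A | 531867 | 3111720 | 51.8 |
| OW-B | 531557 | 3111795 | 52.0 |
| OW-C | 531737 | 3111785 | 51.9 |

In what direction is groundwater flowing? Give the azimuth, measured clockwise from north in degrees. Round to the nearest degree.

132°

Differences from OW-A: to OW-B (Δx, Δy, Δh) = (-310, 75, +0.2); to OW-C = (-130, 65, +0.1).
Determinant of the coordinate differences = (-310)·65 − (-130)·75 = -10400.
∂h/∂x = [(+0.2)·65 − (+0.1)·75] / -10400 = -0.0005288
∂h/∂y = [(-310)·(+0.1) − (-130)·(+0.2)] / -10400 = +0.0004808
Flow direction (−∇h) has components (+0.0005288 E, -0.0004808 N).
Azimuth = atan2(E, N) = atan2(+0.0005288, -0.0004808) = 132.3° ≈ 132°.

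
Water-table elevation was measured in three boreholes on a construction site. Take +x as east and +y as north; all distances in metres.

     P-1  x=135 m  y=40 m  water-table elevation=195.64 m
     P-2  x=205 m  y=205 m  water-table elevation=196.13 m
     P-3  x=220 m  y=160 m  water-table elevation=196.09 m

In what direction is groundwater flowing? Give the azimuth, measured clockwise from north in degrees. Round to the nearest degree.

Differences from P-1: to P-2 (Δx, Δy, Δh) = (70, 165, +0.49); to P-3 = (85, 120, +0.45).
Determinant of the coordinate differences = 70·120 − 85·165 = -5625.
∂h/∂x = [(+0.49)·120 − (+0.45)·165] / -5625 = +0.002747
∂h/∂y = [70·(+0.45) − 85·(+0.49)] / -5625 = +0.001804
Flow direction (−∇h) has components (-0.002747 E, -0.001804 N).
Azimuth = atan2(E, N) = atan2(-0.002747, -0.001804) = 236.7° ≈ 237°.

237°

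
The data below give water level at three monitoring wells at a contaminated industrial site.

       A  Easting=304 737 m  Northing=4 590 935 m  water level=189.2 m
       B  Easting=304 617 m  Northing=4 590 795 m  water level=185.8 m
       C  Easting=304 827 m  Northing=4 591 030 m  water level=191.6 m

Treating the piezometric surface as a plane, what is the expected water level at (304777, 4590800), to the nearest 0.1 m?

Taking A as reference: B−A = (-120, -140, -3.4); C−A = (90, 95, +2.4).
Determinant of the coordinate differences = (-120)·95 − 90·(-140) = 1200.
∂h/∂x = [(-3.4)·95 − (+2.4)·(-140)] / 1200 = +0.01083
∂h/∂y = [(-120)·(+2.4) − 90·(-3.4)] / 1200 = +0.01500
h(304777, 4590800) = 189.2 + (+0.01083)·(40) + (+0.01500)·(-135) = 189.2 +0.433 -2.025 = 187.608 m.

187.6 m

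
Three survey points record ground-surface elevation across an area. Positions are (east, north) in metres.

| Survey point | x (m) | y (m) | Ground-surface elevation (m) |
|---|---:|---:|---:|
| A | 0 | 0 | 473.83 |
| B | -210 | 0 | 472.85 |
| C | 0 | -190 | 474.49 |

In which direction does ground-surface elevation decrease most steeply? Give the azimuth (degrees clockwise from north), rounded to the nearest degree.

307°

∂z/∂x = (472.85 − 473.83) / (-210 − 0) = +0.004667
∂z/∂y = (474.49 − 473.83) / (-190 − 0) = -0.003474
Steepest decrease is along −∇f: components (-0.004667 E, +0.003474 N).
Azimuth = atan2(-0.004667, +0.003474) = 306.7° ≈ 307°.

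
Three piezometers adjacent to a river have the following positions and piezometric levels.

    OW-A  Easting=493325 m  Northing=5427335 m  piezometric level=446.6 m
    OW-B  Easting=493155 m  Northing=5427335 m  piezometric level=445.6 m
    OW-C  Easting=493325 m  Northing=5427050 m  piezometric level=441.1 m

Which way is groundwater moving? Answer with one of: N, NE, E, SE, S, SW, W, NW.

∂h/∂x = (445.6 − 446.6) / (493155 − 493325) = +0.005882
∂h/∂y = (441.1 − 446.6) / (5427050 − 5427335) = +0.01930
Flow = −∇h = (-0.005882 east, -0.01930 north), which points south.

S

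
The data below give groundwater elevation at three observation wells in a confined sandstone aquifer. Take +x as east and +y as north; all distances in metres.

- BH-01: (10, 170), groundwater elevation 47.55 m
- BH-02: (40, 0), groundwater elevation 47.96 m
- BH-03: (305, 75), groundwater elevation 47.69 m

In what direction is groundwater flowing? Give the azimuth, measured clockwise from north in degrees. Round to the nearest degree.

007°

Taking BH-01 as reference: BH-02−BH-01 = (30, -170, +0.41); BH-03−BH-01 = (295, -95, +0.14).
Determinant of the coordinate differences = 30·(-95) − 295·(-170) = 47300.
∂h/∂x = [(+0.41)·(-95) − (+0.14)·(-170)] / 47300 = -0.0003203
∂h/∂y = [30·(+0.14) − 295·(+0.41)] / 47300 = -0.002468
Flow direction (−∇h) has components (+0.0003203 E, +0.002468 N).
Azimuth = atan2(E, N) = atan2(+0.0003203, +0.002468) = 7.4° ≈ 007°.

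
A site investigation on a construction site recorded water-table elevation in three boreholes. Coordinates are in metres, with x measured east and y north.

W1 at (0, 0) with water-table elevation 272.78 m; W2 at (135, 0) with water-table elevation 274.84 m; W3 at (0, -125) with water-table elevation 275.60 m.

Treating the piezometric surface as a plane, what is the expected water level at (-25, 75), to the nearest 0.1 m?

∂h/∂x = (274.84 − 272.78) / (135 − 0) = +0.01526
∂h/∂y = (275.60 − 272.78) / (-125 − 0) = -0.02256
h(-25, 75) = 272.78 + (+0.01526)·(-25) + (-0.02256)·(75) = 272.78 -0.381 -1.692 = 270.707 m.

270.7 m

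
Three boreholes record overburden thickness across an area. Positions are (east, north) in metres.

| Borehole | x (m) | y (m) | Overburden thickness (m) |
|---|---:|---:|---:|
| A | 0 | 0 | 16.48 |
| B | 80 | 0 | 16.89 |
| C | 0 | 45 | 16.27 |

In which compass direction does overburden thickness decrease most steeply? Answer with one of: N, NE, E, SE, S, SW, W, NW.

NW

∂d/∂x = (16.89 − 16.48) / (80 − 0) = +0.005125
∂d/∂y = (16.27 − 16.48) / (45 − 0) = -0.004667
Steepest decrease is along −∇f = (-0.005125 E, +0.004667 N) → northwest.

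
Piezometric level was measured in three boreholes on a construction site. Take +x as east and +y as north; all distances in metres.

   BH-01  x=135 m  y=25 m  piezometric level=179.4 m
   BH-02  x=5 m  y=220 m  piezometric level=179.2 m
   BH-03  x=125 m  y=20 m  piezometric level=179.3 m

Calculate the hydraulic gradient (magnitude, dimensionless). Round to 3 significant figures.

0.00895

Three-point gradient (reference BH-01): Δ to BH-02 = (-130, 195, -0.2), Δ to BH-03 = (-10, -5, -0.1).
∂h/∂x = +0.007885, ∂h/∂y = +0.004231 (det = 2600).
|∇h| = √(0.007885² + 0.004231²) = 0.008948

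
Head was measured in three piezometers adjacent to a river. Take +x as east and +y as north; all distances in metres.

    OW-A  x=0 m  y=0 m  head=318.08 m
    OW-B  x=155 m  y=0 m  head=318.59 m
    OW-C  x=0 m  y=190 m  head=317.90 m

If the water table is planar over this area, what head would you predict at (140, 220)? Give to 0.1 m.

318.3 m

∂h/∂x = (318.59 − 318.08) / (155 − 0) = +0.003290
∂h/∂y = (317.90 − 318.08) / (190 − 0) = -0.0009474
h(140, 220) = 318.08 + (+0.003290)·(140) + (-0.0009474)·(220) = 318.08 +0.461 -0.208 = 318.332 m.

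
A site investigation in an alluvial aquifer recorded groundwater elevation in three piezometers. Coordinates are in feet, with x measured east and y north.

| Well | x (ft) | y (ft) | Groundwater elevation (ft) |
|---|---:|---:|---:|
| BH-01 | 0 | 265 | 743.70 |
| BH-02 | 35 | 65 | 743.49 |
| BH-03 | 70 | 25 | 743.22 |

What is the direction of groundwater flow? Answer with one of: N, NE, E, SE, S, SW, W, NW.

Differences from BH-01: to BH-02 (Δx, Δy, Δh) = (35, -200, -0.21); to BH-03 = (70, -240, -0.48).
Determinant of the coordinate differences = 35·(-240) − 70·(-200) = 5600.
∂h/∂x = [(-0.21)·(-240) − (-0.48)·(-200)] / 5600 = -0.008143
∂h/∂y = [35·(-0.48) − 70·(-0.21)] / 5600 = -0.0003750
Flow = −∇h = (+0.008143 east, +0.0003750 north), which points east.

E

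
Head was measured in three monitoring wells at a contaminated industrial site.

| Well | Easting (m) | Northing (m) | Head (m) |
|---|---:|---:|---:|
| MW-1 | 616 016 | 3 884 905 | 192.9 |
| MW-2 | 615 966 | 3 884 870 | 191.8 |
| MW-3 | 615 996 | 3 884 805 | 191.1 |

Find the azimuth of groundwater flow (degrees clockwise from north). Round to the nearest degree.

215°

With h = a·x + b·y + c and MW-1 as origin, the differences give:
  (-50)·a + (-35)·b = -1.1
  (-20)·a + (-100)·b = -1.8
Eliminate b (×(-100) and ×(-35), subtract): 4300·a = 47.00 → a = ∂h/∂x = +0.01093
Back-substitute: b = ∂h/∂y = +0.01581.
Flow direction (−∇h) has components (-0.01093 E, -0.01581 N).
Azimuth = atan2(E, N) = atan2(-0.01093, -0.01581) = 214.7° ≈ 215°.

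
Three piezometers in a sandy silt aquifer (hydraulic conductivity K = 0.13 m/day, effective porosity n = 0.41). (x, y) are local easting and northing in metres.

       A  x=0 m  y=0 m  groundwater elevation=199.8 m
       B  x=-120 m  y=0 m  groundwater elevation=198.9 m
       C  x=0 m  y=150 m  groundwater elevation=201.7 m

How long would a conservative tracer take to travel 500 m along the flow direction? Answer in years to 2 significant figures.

290 years

∂h/∂x = (198.9 − 199.8) / (-120 − 0) = +0.007500
∂h/∂y = (201.7 − 199.8) / (150 − 0) = +0.01267
|∇h| = √(0.007500² + 0.01267²) = 0.01472
Seepage velocity v = K·i/n = 0.13 × 0.01472 / 0.41 = 0.004667 m/day.
t = 500 / 0.004667 = 1.071e+05 days = 293 years.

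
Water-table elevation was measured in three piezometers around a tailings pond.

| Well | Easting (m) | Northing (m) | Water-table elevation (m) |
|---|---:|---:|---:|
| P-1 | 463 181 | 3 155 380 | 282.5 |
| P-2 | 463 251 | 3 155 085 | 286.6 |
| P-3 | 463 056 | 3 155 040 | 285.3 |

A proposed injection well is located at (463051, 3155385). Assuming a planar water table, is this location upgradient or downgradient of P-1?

downgradient

Three-point gradient (reference P-1): Δ to P-2 = (70, -295, +4.1), Δ to P-3 = (-125, -340, +2.8).
∂h/∂x = +0.009361, ∂h/∂y = -0.01168 (det = -60675).
Head at (463051, 3155385) = 282.5 + (+0.009361)·(-130) + (-0.01168)·(5) = 281.22 m.
That is lower than the 282.5 m at P-1, so the point is downgradient.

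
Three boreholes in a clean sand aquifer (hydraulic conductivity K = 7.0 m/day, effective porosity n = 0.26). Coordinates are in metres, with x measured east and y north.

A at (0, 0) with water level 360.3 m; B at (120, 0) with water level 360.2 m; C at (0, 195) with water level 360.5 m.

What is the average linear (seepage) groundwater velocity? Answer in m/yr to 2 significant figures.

13 m/yr

∂h/∂x = (360.2 − 360.3) / (120 − 0) = -0.0008333
∂h/∂y = (360.5 − 360.3) / (195 − 0) = +0.001026
|∇h| = √(-0.0008333² + 0.001026²) = 0.001322
Seepage velocity v = K·i/n = 7.0 × 0.001322 / 0.26 = 0.03559 m/day = 13 m/yr.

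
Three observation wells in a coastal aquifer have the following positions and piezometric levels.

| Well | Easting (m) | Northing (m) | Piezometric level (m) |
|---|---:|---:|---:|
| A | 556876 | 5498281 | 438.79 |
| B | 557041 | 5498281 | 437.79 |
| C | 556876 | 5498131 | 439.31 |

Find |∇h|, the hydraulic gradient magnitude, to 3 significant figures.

∂h/∂x = (437.79 − 438.79) / (557041 − 556876) = -0.006061
∂h/∂y = (439.31 − 438.79) / (5498131 − 5498281) = -0.003467
|∇h| = √(-0.006061² + -0.003467²) = 0.006983

0.00698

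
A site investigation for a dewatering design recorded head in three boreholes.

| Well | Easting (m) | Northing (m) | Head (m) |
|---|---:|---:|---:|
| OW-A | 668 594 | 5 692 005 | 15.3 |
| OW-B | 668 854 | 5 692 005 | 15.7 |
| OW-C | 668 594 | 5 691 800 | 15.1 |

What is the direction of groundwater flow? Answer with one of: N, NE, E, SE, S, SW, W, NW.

SW

∂h/∂x = (15.7 − 15.3) / (668854 − 668594) = +0.001538
∂h/∂y = (15.1 − 15.3) / (5691800 − 5692005) = +0.0009756
Flow = −∇h = (-0.001538 east, -0.0009756 north), which points southwest.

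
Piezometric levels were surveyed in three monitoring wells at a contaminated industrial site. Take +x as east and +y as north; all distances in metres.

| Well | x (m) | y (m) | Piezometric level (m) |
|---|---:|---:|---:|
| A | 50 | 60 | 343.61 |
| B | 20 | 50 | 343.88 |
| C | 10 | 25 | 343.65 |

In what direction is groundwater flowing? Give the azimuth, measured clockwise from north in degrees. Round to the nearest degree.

137°

Taking A as reference: B−A = (-30, -10, +0.27); C−A = (-40, -35, +0.04).
Solve a·Δx + b·Δy = Δh: det = (-30)·(-35) − (-40)·(-10) = 650.
∂h/∂x = [(+0.27)·(-35) − (+0.04)·(-10)] / 650 = -0.01392
∂h/∂y = [(-30)·(+0.04) − (-40)·(+0.27)] / 650 = +0.01477
Flow direction (−∇h) has components (+0.01392 E, -0.01477 N).
Azimuth = atan2(E, N) = atan2(+0.01392, -0.01477) = 136.7° ≈ 137°.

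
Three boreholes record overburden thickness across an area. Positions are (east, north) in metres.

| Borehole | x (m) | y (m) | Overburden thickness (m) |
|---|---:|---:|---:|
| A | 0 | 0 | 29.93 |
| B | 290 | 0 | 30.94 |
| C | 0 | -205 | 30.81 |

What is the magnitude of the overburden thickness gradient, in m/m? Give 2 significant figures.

0.0055 m/m

∂d/∂x = (30.94 − 29.93) / (290 − 0) = +0.003483
∂d/∂y = (30.81 − 29.93) / (-205 − 0) = -0.004293
|∇f| = √(0.003483² + -0.004293²) = 0.005528 m/m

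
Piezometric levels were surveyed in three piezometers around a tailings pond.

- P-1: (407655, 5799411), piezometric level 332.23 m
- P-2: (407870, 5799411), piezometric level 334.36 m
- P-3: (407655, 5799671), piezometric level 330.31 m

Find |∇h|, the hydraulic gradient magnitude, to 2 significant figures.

∂h/∂x = (334.36 − 332.23) / (407870 − 407655) = +0.009907
∂h/∂y = (330.31 − 332.23) / (5799671 − 5799411) = -0.007385
|∇h| = √(0.009907² + -0.007385²) = 0.01236

0.012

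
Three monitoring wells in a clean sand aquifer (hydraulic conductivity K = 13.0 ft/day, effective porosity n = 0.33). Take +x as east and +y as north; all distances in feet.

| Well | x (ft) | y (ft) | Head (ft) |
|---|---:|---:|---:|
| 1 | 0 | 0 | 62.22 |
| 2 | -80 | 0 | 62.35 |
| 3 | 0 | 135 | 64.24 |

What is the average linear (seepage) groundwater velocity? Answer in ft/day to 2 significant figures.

0.59 ft/day

∂h/∂x = (62.35 − 62.22) / (-80 − 0) = -0.001625
∂h/∂y = (64.24 − 62.22) / (135 − 0) = +0.01496
|∇h| = √(-0.001625² + 0.01496²) = 0.01505
Seepage velocity v = K·i/n = 13.0 × 0.01505 / 0.33 = 0.5929 ft/day.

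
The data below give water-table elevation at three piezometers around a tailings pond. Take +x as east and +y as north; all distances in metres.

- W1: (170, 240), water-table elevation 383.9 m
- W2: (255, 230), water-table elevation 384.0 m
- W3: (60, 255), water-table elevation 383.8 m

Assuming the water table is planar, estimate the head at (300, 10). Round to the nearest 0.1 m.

381.0 m

Differences from W1: to W2 (Δx, Δy, Δh) = (85, -10, +0.1); to W3 = (-110, 15, -0.1).
Solve a·Δx + b·Δy = Δh: det = 85·15 − (-110)·(-10) = 175.
∂h/∂x = [(+0.1)·15 − (-0.1)·(-10)] / 175 = +0.002857
∂h/∂y = [85·(-0.1) − (-110)·(+0.1)] / 175 = +0.01429
h(300, 10) = 383.9 + (+0.002857)·(130) + (+0.01429)·(-230) = 383.9 +0.371 -3.286 = 380.986 m.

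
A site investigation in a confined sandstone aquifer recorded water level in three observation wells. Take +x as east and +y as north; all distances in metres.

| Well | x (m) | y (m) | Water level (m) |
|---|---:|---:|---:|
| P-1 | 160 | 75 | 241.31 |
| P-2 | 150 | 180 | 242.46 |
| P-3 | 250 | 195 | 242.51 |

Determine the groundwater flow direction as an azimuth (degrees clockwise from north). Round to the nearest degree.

With h = a·x + b·y + c and P-1 as origin, the differences give:
  (-10)·a + 105·b = +1.15
  90·a + 120·b = +1.20
Eliminate b (×120 and ×105, subtract): -10650·a = 12.000 → a = ∂h/∂x = -0.001127
Back-substitute: b = ∂h/∂y = +0.01085.
Flow direction (−∇h) has components (+0.001127 E, -0.01085 N).
Azimuth = atan2(E, N) = atan2(+0.001127, -0.01085) = 174.1° ≈ 174°.

174°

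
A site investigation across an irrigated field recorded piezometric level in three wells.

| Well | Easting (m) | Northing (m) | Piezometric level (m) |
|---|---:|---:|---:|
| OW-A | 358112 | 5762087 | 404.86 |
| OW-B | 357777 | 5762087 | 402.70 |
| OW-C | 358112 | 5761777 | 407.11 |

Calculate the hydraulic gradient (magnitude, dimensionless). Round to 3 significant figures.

∂h/∂x = (402.70 − 404.86) / (357777 − 358112) = +0.006448
∂h/∂y = (407.11 − 404.86) / (5761777 − 5762087) = -0.007258
|∇h| = √(0.006448² + -0.007258²) = 0.009709

0.00971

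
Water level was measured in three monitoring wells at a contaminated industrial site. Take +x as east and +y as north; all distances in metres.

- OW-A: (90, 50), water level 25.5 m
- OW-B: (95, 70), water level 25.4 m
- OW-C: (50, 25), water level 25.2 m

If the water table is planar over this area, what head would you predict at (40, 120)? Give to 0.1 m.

Differences from OW-A: to OW-B (Δx, Δy, Δh) = (5, 20, -0.1); to OW-C = (-40, -25, -0.3).
Solve a·Δx + b·Δy = Δh: det = 5·(-25) − (-40)·20 = 675.
∂h/∂x = [(-0.1)·(-25) − (-0.3)·20] / 675 = +0.01259
∂h/∂y = [5·(-0.3) − (-40)·(-0.1)] / 675 = -0.008148
h(40, 120) = 25.5 + (+0.01259)·(-50) + (-0.008148)·(70) = 25.5 -0.630 -0.570 = 24.300 m.

24.3 m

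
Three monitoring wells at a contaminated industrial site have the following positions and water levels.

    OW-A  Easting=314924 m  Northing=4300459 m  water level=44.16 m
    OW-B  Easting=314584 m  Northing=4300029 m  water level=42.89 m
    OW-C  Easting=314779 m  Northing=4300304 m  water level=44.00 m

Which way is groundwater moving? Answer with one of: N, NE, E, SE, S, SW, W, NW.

SE

Taking OW-A as reference: OW-B−OW-A = (-340, -430, -1.27); OW-C−OW-A = (-145, -155, -0.16).
Solve a·Δx + b·Δy = Δh: det = (-340)·(-155) − (-145)·(-430) = -9650.
∂h/∂x = [(-1.27)·(-155) − (-0.16)·(-430)] / -9650 = -0.01327
∂h/∂y = [(-340)·(-0.16) − (-145)·(-1.27)] / -9650 = +0.01345
Flow = −∇h = (+0.01327 east, -0.01345 north), which points southeast.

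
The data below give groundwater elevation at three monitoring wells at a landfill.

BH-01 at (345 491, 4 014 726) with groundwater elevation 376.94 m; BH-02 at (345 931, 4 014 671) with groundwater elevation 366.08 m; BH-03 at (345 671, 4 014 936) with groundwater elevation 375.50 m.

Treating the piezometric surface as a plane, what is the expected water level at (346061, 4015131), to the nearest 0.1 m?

369.0 m

Taking BH-01 as reference: BH-02−BH-01 = (440, -55, -10.86); BH-03−BH-01 = (180, 210, -1.44).
Determinant of the coordinate differences = 440·210 − 180·(-55) = 102300.
∂h/∂x = [(-10.86)·210 − (-1.44)·(-55)] / 102300 = -0.02307
∂h/∂y = [440·(-1.44) − 180·(-10.86)] / 102300 = +0.01291
h(346061, 4015131) = 376.94 + (-0.02307)·(570) + (+0.01291)·(405) = 376.94 -13.148 +5.231 = 369.022 m.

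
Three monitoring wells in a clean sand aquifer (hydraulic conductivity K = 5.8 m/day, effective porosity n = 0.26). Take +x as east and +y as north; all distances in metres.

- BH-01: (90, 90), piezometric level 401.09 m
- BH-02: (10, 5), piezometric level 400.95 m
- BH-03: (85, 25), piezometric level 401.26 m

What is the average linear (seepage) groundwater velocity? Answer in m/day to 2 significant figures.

Differences from BH-01: to BH-02 (Δx, Δy, Δh) = (-80, -85, -0.14); to BH-03 = (-5, -65, +0.17).
Determinant of the coordinate differences = (-80)·(-65) − (-5)·(-85) = 4775.
∂h/∂x = [(-0.14)·(-65) − (+0.17)·(-85)] / 4775 = +0.004932
∂h/∂y = [(-80)·(+0.17) − (-5)·(-0.14)] / 4775 = -0.002995
|∇h| = √(0.004932² + -0.002995²) = 0.00577
Seepage velocity v = K·i/n = 5.8 × 0.00577 / 0.26 = 0.1287 m/day.

0.13 m/day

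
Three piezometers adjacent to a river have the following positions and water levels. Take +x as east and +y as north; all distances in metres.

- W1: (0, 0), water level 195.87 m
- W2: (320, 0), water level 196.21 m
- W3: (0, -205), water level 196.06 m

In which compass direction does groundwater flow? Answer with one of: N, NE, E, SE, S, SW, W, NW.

NW

∂h/∂x = (196.21 − 195.87) / (320 − 0) = +0.001063
∂h/∂y = (196.06 − 195.87) / (-205 − 0) = -0.0009268
Flow = −∇h = (-0.001063 east, +0.0009268 north), which points northwest.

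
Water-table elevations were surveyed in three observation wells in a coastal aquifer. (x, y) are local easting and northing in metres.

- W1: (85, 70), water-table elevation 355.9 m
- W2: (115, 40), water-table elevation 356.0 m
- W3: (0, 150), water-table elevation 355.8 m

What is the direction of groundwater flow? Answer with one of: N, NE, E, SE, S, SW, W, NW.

Taking W1 as reference: W2−W1 = (30, -30, +0.1); W3−W1 = (-85, 80, -0.1).
Determinant of the coordinate differences = 30·80 − (-85)·(-30) = -150.
∂h/∂x = [(+0.1)·80 − (-0.1)·(-30)] / -150 = -0.03333
∂h/∂y = [30·(-0.1) − (-85)·(+0.1)] / -150 = -0.03667
Flow = −∇h = (+0.03333 east, +0.03667 north), which points northeast.

NE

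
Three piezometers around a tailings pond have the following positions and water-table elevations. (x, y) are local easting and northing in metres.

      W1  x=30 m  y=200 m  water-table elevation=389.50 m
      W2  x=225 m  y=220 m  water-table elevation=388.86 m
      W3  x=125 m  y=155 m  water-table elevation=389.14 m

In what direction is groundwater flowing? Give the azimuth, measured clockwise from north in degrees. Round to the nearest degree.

105°

Differences from W1: to W2 (Δx, Δy, Δh) = (195, 20, -0.64); to W3 = (95, -45, -0.36).
Solve a·Δx + b·Δy = Δh: det = 195·(-45) − 95·20 = -10675.
∂h/∂x = [(-0.64)·(-45) − (-0.36)·20] / -10675 = -0.003372
∂h/∂y = [195·(-0.36) − 95·(-0.64)] / -10675 = +0.0008806
Flow direction (−∇h) has components (+0.003372 E, -0.0008806 N).
Azimuth = atan2(E, N) = atan2(+0.003372, -0.0008806) = 104.6° ≈ 105°.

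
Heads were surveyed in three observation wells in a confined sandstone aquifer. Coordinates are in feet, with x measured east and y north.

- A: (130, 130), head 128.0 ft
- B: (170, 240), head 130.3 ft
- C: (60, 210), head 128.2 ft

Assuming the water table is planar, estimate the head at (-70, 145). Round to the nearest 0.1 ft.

125.3 ft

With h = a·x + b·y + c and A as origin, the differences give:
  40·a + 110·b = +2.3
  (-70)·a + 80·b = +0.2
Eliminate b (×80 and ×110, subtract): 10900·a = 162.00 → a = ∂h/∂x = +0.01486
Back-substitute: b = ∂h/∂y = +0.01550.
h(-70, 145) = 128.0 + (+0.01486)·(-200) + (+0.01550)·(15) = 128.0 -2.972 +0.233 = 125.260 ft.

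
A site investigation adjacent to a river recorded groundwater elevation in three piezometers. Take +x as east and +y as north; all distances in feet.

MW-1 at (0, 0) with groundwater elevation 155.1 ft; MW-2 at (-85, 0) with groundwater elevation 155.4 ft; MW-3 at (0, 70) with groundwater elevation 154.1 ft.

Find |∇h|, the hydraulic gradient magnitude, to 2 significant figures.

0.015

∂h/∂x = (155.4 − 155.1) / (-85 − 0) = -0.003529
∂h/∂y = (154.1 − 155.1) / (70 − 0) = -0.01429
|∇h| = √(-0.003529² + -0.01429²) = 0.01472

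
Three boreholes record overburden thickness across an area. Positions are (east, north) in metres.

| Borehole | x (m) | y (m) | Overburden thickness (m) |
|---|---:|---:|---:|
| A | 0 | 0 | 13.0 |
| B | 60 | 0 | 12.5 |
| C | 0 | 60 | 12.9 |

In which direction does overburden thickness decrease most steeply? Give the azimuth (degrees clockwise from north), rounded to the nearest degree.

∂d/∂x = (12.5 − 13.0) / (60 − 0) = -0.008333
∂d/∂y = (12.9 − 13.0) / (60 − 0) = -0.001667
Steepest decrease is along −∇f: components (+0.008333 E, +0.001667 N).
Azimuth = atan2(+0.008333, +0.001667) = 78.7° ≈ 079°.

079°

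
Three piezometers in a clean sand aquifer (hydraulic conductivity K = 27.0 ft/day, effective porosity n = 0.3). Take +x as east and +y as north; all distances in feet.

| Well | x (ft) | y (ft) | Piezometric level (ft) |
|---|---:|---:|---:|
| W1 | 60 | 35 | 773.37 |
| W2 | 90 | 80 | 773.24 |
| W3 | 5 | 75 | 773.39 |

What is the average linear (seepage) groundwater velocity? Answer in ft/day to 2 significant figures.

0.22 ft/day

Taking W1 as reference: W2−W1 = (30, 45, -0.13); W3−W1 = (-55, 40, +0.02).
Determinant of the coordinate differences = 30·40 − (-55)·45 = 3675.
∂h/∂x = [(-0.13)·40 − (+0.02)·45] / 3675 = -0.001660
∂h/∂y = [30·(+0.02) − (-55)·(-0.13)] / 3675 = -0.001782
|∇h| = √(-0.001660² + -0.001782²) = 0.002435
Seepage velocity v = K·i/n = 27.0 × 0.002435 / 0.3 = 0.2192 ft/day.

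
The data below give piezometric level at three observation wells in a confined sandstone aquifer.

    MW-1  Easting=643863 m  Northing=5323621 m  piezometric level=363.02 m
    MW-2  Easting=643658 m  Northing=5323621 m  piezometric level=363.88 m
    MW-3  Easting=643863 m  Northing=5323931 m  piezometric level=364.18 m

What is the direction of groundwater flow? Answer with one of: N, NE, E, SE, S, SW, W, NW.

SE

∂h/∂x = (363.88 − 363.02) / (643658 − 643863) = -0.004195
∂h/∂y = (364.18 − 363.02) / (5323931 − 5323621) = +0.003742
Flow = −∇h = (+0.004195 east, -0.003742 north), which points southeast.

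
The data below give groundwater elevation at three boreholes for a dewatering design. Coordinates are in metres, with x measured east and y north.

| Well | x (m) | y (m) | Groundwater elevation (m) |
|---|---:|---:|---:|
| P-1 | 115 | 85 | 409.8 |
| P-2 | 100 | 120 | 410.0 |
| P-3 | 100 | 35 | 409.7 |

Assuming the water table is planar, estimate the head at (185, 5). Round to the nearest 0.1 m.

With h = a·x + b·y + c and P-1 as origin, the differences give:
  (-15)·a + 35·b = +0.2
  (-15)·a + (-50)·b = -0.1
Eliminate b (×(-50) and ×35, subtract): 1275·a = -6.50 → a = ∂h/∂x = -0.005098
Back-substitute: b = ∂h/∂y = +0.003529.
h(185, 5) = 409.8 + (-0.005098)·(70) + (+0.003529)·(-80) = 409.8 -0.357 -0.282 = 409.161 m.

409.2 m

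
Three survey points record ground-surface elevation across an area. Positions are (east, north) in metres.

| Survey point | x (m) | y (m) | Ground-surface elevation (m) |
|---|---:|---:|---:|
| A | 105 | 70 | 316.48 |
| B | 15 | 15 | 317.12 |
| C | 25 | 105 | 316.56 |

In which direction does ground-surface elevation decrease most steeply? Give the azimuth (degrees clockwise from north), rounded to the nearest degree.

With z = a·x + b·y + c and A as origin, the differences give:
  (-90)·a + (-55)·b = +0.64
  (-80)·a + 35·b = +0.08
Eliminate b (×35 and ×(-55), subtract): -7550·a = 26.800 → a = ∂z/∂x = -0.003550
Back-substitute: b = ∂z/∂y = -0.005828.
Steepest decrease is along −∇f: components (+0.003550 E, +0.005828 N).
Azimuth = atan2(+0.003550, +0.005828) = 31.3° ≈ 031°.

031°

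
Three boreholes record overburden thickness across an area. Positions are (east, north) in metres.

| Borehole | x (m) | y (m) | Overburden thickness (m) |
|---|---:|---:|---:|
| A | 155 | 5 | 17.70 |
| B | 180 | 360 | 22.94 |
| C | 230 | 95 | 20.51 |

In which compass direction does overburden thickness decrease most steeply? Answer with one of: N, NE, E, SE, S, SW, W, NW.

SW

Taking A as reference: B−A = (25, 355, +5.24); C−A = (75, 90, +2.81).
Solve a·Δx + b·Δy = Δd: det = 25·90 − 75·355 = -24375.
∂d/∂x = [(+5.24)·90 − (+2.81)·355] / -24375 = +0.02158
∂d/∂y = [25·(+2.81) − 75·(+5.24)] / -24375 = +0.01324
Steepest decrease is along −∇f = (-0.02158 E, -0.01324 N) → southwest.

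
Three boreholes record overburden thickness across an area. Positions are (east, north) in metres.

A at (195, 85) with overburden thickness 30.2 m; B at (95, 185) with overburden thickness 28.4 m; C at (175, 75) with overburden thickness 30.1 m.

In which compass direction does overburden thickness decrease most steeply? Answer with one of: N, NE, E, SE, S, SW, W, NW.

NW

Differences from A: to B (Δx, Δy, Δh) = (-100, 100, -1.8); to C = (-20, -10, -0.1).
Solve a·Δx + b·Δy = Δd: det = (-100)·(-10) − (-20)·100 = 3000.
∂d/∂x = [(-1.8)·(-10) − (-0.1)·100] / 3000 = +0.009333
∂d/∂y = [(-100)·(-0.1) − (-20)·(-1.8)] / 3000 = -0.008667
Steepest decrease is along −∇f = (-0.009333 E, +0.008667 N) → northwest.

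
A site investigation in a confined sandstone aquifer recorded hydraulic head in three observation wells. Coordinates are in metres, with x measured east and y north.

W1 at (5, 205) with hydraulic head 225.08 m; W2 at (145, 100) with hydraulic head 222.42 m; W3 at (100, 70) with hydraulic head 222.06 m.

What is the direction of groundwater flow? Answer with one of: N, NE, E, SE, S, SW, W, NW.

With h = a·x + b·y + c and W1 as origin, the differences give:
  140·a + (-105)·b = -2.66
  95·a + (-135)·b = -3.02
Eliminate b (×(-135) and ×(-105), subtract): -8925·a = 42.000 → a = ∂h/∂x = -0.004706
Back-substitute: b = ∂h/∂y = +0.01906.
Flow = −∇h = (+0.004706 east, -0.01906 north), which points south.

S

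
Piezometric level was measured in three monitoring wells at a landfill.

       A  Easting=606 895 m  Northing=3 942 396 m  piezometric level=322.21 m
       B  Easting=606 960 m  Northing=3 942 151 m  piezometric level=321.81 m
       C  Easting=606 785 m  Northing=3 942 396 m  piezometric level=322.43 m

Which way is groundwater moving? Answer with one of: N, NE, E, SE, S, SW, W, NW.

Taking A as reference: B−A = (65, -245, -0.40); C−A = (-110, 0, +0.22).
Determinant of the coordinate differences = 65·0 − (-110)·(-245) = -26950.
∂h/∂x = [(-0.40)·0 − (+0.22)·(-245)] / -26950 = -0.002000
∂h/∂y = [65·(+0.22) − (-110)·(-0.40)] / -26950 = +0.001102
Flow = −∇h = (+0.002000 east, -0.001102 north), which points southeast.

SE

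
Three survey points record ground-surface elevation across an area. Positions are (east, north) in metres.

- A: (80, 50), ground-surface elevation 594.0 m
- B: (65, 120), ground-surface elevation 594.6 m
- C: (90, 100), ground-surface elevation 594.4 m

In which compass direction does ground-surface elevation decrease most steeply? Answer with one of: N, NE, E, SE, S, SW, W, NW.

S

Taking A as reference: B−A = (-15, 70, +0.6); C−A = (10, 50, +0.4).
Solve a·Δx + b·Δy = Δz: det = (-15)·50 − 10·70 = -1450.
∂z/∂x = [(+0.6)·50 − (+0.4)·70] / -1450 = -0.001379
∂z/∂y = [(-15)·(+0.4) − 10·(+0.6)] / -1450 = +0.008276
Steepest decrease is along −∇f = (+0.001379 E, -0.008276 N) → south.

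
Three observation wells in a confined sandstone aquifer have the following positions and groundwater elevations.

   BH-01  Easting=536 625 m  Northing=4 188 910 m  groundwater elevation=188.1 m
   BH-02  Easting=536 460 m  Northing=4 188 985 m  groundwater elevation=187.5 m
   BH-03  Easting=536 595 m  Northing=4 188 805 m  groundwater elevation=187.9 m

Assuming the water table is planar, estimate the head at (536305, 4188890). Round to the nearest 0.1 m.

186.8 m

With h = a·x + b·y + c and BH-01 as origin, the differences give:
  (-165)·a + 75·b = -0.6
  (-30)·a + (-105)·b = -0.2
Eliminate b (×(-105) and ×75, subtract): 19575·a = 78.00 → a = ∂h/∂x = +0.003985
Back-substitute: b = ∂h/∂y = +0.0007663.
h(536305, 4188890) = 188.1 + (+0.003985)·(-320) + (+0.0007663)·(-20) = 188.1 -1.275 -0.015 = 186.810 m.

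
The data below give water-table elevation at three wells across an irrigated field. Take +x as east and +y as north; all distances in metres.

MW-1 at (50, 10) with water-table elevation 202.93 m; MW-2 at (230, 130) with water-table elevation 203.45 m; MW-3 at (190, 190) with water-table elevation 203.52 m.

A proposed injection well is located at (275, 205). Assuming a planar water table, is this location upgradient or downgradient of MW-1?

With h = a·x + b·y + c and MW-1 as origin, the differences give:
  180·a + 120·b = +0.52
  140·a + 180·b = +0.59
Eliminate b (×180 and ×120, subtract): 15600·a = 22.800 → a = ∂h/∂x = +0.001462
Back-substitute: b = ∂h/∂y = +0.002141.
Head at (275, 205) = 202.93 + (+0.001462)·(225) + (+0.002141)·(195) = 203.68 m.
That is higher than the 202.93 m at MW-1, so the point is upgradient.

upgradient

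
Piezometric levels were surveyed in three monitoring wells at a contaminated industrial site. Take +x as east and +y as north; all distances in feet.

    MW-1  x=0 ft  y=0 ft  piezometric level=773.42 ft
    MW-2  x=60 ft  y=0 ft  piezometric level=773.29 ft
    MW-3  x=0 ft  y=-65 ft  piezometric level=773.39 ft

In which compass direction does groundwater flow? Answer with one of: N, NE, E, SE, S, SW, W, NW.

∂h/∂x = (773.29 − 773.42) / (60 − 0) = -0.002167
∂h/∂y = (773.39 − 773.42) / (-65 − 0) = +0.0004615
Flow = −∇h = (+0.002167 east, -0.0004615 north), which points east.

E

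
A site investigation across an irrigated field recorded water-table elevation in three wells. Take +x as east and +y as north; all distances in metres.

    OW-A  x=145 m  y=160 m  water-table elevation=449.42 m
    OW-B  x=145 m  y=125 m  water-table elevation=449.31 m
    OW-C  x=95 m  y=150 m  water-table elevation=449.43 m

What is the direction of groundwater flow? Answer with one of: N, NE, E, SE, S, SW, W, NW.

With h = a·x + b·y + c and OW-A as origin, the differences give:
  0·a + (-35)·b = -0.11
  (-50)·a + (-10)·b = +0.01
Eliminate b (×(-10) and ×(-35), subtract): -1750·a = 1.450 → a = ∂h/∂x = -0.0008286
Back-substitute: b = ∂h/∂y = +0.003143.
Flow = −∇h = (+0.0008286 east, -0.003143 north), which points south.

S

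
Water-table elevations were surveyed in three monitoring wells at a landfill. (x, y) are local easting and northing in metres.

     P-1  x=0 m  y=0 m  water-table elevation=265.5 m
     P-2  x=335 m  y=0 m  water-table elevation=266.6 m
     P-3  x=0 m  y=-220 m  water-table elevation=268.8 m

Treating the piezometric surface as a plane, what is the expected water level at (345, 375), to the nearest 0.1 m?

∂h/∂x = (266.6 − 265.5) / (335 − 0) = +0.003284
∂h/∂y = (268.8 − 265.5) / (-220 − 0) = -0.01500
h(345, 375) = 265.5 + (+0.003284)·(345) + (-0.01500)·(375) = 265.5 +1.133 -5.625 = 261.008 m.

261.0 m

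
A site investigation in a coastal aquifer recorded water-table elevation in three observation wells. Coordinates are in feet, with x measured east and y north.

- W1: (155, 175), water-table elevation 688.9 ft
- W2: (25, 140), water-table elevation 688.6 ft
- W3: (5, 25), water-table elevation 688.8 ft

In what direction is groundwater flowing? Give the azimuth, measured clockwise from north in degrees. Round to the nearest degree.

Differences from W1: to W2 (Δx, Δy, Δh) = (-130, -35, -0.3); to W3 = (-150, -150, -0.1).
Determinant of the coordinate differences = (-130)·(-150) − (-150)·(-35) = 14250.
∂h/∂x = [(-0.3)·(-150) − (-0.1)·(-35)] / 14250 = +0.002912
∂h/∂y = [(-130)·(-0.1) − (-150)·(-0.3)] / 14250 = -0.002246
Flow direction (−∇h) has components (-0.002912 E, +0.002246 N).
Azimuth = atan2(E, N) = atan2(-0.002912, +0.002246) = 307.6° ≈ 308°.

308°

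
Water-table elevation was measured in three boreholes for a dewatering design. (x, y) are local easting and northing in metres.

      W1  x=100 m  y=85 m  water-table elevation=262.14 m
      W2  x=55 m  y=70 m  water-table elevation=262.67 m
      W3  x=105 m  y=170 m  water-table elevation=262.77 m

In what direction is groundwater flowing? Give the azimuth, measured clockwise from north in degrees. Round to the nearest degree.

Differences from W1: to W2 (Δx, Δy, Δh) = (-45, -15, +0.53); to W3 = (5, 85, +0.63).
Determinant of the coordinate differences = (-45)·85 − 5·(-15) = -3750.
∂h/∂x = [(+0.53)·85 − (+0.63)·(-15)] / -3750 = -0.01453
∂h/∂y = [(-45)·(+0.63) − 5·(+0.53)] / -3750 = +0.008267
Flow direction (−∇h) has components (+0.01453 E, -0.008267 N).
Azimuth = atan2(E, N) = atan2(+0.01453, -0.008267) = 119.6° ≈ 120°.

120°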